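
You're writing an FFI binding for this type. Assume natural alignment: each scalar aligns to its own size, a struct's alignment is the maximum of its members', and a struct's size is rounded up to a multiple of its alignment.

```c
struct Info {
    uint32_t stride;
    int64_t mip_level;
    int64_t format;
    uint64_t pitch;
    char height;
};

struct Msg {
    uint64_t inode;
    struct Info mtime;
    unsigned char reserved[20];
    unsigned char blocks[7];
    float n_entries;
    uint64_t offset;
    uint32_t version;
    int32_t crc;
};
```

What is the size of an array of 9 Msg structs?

864

Info: stride at 0 (size 4, align 4) → ends 4; pad 4 to align 8 for mip_level; mip_level at 8 (size 8, align 8) → ends 16; format at 16 (size 8, align 8) → ends 24; pitch at 24 (size 8, align 8) → ends 32; height at 32 (size 1, align 1) → ends 33; tail pad 7 to reach multiple of 8; total 40 bytes, alignment 8
inode at 0 (size 8, align 8) → ends 8
mtime at 8 (size 40, align 8) → ends 48
reserved at 48 (size 20, align 1) → ends 68
blocks at 68 (size 7, align 1) → ends 75
pad 1 to align 4 for n_entries
n_entries at 76 (size 4, align 4) → ends 80
offset at 80 (size 8, align 8) → ends 88
version at 88 (size 4, align 4) → ends 92
crc at 92 (size 4, align 4) → ends 96
total 96 bytes, alignment 8
array of 9: 9 × 96 = 864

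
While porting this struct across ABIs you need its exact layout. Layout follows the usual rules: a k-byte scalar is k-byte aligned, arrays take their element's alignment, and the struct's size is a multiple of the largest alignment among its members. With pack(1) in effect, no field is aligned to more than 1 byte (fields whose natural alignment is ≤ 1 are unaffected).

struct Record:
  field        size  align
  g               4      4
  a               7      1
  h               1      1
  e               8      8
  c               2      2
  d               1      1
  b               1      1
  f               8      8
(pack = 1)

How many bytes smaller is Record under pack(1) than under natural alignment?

natural layout:
  g at 0 (size 4, align 4) → ends 4
  a at 4 (size 7, align 1) → ends 11
  h at 11 (size 1, align 1) → ends 12
  pad 4 to align 8 for e
  e at 16 (size 8, align 8) → ends 24
  c at 24 (size 2, align 2) → ends 26
  d at 26 (size 1, align 1) → ends 27
  b at 27 (size 1, align 1) → ends 28
  pad 4 to align 8 for f
  f at 32 (size 8, align 8) → ends 40
  total 40 bytes, alignment 8
packed(1) layout:
  g at 0 (size 4, align 1) → ends 4
  a at 4 (size 7, align 1) → ends 11
  h at 11 (size 1, align 1) → ends 12
  e at 12 (size 8, align 1) → ends 20
  c at 20 (size 2, align 1) → ends 22
  d at 22 (size 1, align 1) → ends 23
  b at 23 (size 1, align 1) → ends 24
  f at 24 (size 8, align 1) → ends 32
  total 32 bytes, alignment 1
40 − 32 = 8

8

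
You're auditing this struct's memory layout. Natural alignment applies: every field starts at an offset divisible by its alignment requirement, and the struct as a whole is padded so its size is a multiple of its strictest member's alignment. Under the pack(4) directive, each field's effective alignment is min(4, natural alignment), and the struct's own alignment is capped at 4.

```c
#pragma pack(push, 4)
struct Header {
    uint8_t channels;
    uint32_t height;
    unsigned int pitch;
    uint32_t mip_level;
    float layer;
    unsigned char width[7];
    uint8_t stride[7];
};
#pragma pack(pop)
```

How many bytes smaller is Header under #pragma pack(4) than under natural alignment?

natural layout:
  @0: channels [1B, align 1] → 1
  +3 pad (align 4)
  @4: height [4B, align 4] → 8
  @8: pitch [4B, align 4] → 12
  @12: mip_level [4B, align 4] → 16
  @16: layer [4B, align 4] → 20
  @20: width [7B, align 1] → 27
  @27: stride [7B, align 1] → 34
  +2 tail pad (align 4)
  size 36, align 4
packed(4) layout:
  @0: channels [1B, align 1] → 1
  +3 pad (align 4)
  @4: height [4B, align 4] → 8
  @8: pitch [4B, align 4] → 12
  @12: mip_level [4B, align 4] → 16
  @16: layer [4B, align 4] → 20
  @20: width [7B, align 1] → 27
  @27: stride [7B, align 1] → 34
  +2 tail pad (align 4)
  size 36, align 4
36 − 36 = 0

0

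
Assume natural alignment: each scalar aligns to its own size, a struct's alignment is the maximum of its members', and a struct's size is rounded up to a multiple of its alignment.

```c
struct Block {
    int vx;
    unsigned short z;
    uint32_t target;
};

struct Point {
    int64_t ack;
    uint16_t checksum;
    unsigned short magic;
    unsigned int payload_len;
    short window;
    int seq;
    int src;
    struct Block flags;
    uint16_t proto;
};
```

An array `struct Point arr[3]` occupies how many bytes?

144

Block: vx at 0 (size 4, align 4) → ends 4; z at 4 (size 2, align 2) → ends 6; pad 2 to align 4 for target; target at 8 (size 4, align 4) → ends 12; total 12 bytes, alignment 4
ack at 0 (size 8, align 8) → ends 8
checksum at 8 (size 2, align 2) → ends 10
magic at 10 (size 2, align 2) → ends 12
payload_len at 12 (size 4, align 4) → ends 16
window at 16 (size 2, align 2) → ends 18
pad 2 to align 4 for seq
seq at 20 (size 4, align 4) → ends 24
src at 24 (size 4, align 4) → ends 28
flags at 28 (size 12, align 4) → ends 40
proto at 40 (size 2, align 2) → ends 42
tail pad 6 to reach multiple of 8
total 48 bytes, alignment 8
array of 3: 3 × 48 = 144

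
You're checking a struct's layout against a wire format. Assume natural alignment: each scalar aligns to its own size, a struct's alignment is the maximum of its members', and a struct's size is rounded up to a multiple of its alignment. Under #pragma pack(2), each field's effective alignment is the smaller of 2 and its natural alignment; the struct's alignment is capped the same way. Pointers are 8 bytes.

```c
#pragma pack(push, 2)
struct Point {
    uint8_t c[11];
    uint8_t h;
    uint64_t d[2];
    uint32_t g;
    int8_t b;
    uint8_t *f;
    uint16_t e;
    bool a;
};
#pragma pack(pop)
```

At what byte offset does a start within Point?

44

c at 0 (size 11, align 1) → ends 11
h at 11 (size 1, align 1) → ends 12
d at 12 (size 16, align 2) → ends 28
g at 28 (size 4, align 2) → ends 32
b at 32 (size 1, align 1) → ends 33
pad 1 to align 2 for f
f at 34 (size 8, align 2) → ends 42
e at 42 (size 2, align 2) → ends 44
a at 44 (size 1, align 1) → ends 45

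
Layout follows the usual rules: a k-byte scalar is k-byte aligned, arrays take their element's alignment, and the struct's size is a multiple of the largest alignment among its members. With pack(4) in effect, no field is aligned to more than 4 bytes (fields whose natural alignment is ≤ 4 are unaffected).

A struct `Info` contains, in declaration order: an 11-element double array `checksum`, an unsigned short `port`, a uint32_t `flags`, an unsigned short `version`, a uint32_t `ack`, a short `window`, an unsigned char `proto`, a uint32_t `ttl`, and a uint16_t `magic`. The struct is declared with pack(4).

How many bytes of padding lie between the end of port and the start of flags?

0..88  checksum  (88B, 4-aligned)
88..90  port  (2B, 2-aligned)
90..92  -- padding (2B)
92..96  flags  (4B, 4-aligned)

2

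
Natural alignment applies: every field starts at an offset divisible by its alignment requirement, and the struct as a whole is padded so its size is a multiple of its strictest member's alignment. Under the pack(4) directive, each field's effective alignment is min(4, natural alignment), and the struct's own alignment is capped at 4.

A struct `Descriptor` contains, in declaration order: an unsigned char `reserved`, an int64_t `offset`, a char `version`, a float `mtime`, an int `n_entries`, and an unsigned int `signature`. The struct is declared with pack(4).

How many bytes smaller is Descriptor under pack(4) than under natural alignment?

4

natural layout:
  0..1  reserved  (1B, 1-aligned)
  1..8  -- padding (7B)
  8..16  offset  (8B, 8-aligned)
  16..17  version  (1B, 1-aligned)
  17..20  -- padding (3B)
  20..24  mtime  (4B, 4-aligned)
  24..28  n_entries  (4B, 4-aligned)
  28..32  signature  (4B, 4-aligned)
  sizeof = 32, alignof = 8
packed(4) layout:
  0..1  reserved  (1B, 1-aligned)
  1..4  -- padding (3B)
  4..12  offset  (8B, 4-aligned)
  12..13  version  (1B, 1-aligned)
  13..16  -- padding (3B)
  16..20  mtime  (4B, 4-aligned)
  20..24  n_entries  (4B, 4-aligned)
  24..28  signature  (4B, 4-aligned)
  sizeof = 28, alignof = 4
32 − 28 = 4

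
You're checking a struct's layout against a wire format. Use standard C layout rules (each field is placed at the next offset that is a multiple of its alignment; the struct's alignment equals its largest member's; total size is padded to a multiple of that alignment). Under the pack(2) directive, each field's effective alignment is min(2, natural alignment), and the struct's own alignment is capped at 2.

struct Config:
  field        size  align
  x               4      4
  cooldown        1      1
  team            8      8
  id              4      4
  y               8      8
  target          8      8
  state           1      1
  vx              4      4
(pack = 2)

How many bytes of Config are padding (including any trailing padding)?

2

@0: x [4B, align 2] → 4
@4: cooldown [1B, align 1] → 5
+1 pad (align 2)
@6: team [8B, align 2] → 14
@14: id [4B, align 2] → 18
@18: y [8B, align 2] → 26
@26: target [8B, align 2] → 34
@34: state [1B, align 1] → 35
+1 pad (align 2)
@36: vx [4B, align 2] → 40
size 40, align 2
data bytes 38, size 40 → padding 2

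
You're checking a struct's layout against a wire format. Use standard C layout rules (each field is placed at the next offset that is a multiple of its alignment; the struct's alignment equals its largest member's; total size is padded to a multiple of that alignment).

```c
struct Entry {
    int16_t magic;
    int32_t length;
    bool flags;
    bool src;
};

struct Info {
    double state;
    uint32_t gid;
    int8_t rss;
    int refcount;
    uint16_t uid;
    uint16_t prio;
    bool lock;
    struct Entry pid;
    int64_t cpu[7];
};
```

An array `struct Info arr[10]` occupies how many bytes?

960

Entry: 0..2  magic  (2B, 2-aligned); 2..4  -- padding (2B); 4..8  length  (4B, 4-aligned); 8..9  flags  (1B, 1-aligned); 9..10  src  (1B, 1-aligned); 10..12  -- tail padding (2B); sizeof = 12, alignof = 4
0..8  state  (8B, 8-aligned)
8..12  gid  (4B, 4-aligned)
12..13  rss  (1B, 1-aligned)
13..16  -- padding (3B)
16..20  refcount  (4B, 4-aligned)
20..22  uid  (2B, 2-aligned)
22..24  prio  (2B, 2-aligned)
24..25  lock  (1B, 1-aligned)
25..28  -- padding (3B)
28..40  pid  (12B, 4-aligned)
40..96  cpu  (56B, 8-aligned)
sizeof = 96, alignof = 8
array of 10: 10 × 96 = 960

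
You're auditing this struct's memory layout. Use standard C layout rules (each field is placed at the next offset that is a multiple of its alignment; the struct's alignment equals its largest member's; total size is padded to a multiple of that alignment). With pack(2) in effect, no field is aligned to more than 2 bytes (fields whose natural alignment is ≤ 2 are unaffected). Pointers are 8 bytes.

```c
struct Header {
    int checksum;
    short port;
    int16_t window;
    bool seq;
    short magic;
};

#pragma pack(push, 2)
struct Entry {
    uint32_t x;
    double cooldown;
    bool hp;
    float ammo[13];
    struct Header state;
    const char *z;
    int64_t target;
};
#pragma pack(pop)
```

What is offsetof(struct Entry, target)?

86

Header: checksum at 0 (size 4, align 4) → ends 4; port at 4 (size 2, align 2) → ends 6; window at 6 (size 2, align 2) → ends 8; seq at 8 (size 1, align 1) → ends 9; pad 1 to align 2 for magic; magic at 10 (size 2, align 2) → ends 12; total 12 bytes, alignment 4
x at 0 (size 4, align 2) → ends 4
cooldown at 4 (size 8, align 2) → ends 12
hp at 12 (size 1, align 1) → ends 13
pad 1 to align 2 for ammo
ammo at 14 (size 52, align 2) → ends 66
state at 66 (size 12, align 2) → ends 78
z at 78 (size 8, align 2) → ends 86
target at 86 (size 8, align 2) → ends 94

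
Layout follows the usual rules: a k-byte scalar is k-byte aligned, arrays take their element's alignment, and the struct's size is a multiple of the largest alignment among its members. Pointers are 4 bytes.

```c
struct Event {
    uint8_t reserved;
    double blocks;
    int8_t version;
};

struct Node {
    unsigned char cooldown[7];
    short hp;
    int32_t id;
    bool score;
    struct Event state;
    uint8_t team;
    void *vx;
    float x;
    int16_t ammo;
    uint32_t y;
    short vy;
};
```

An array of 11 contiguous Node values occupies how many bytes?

792

Event: reserved at 0 (size 1, align 1) → ends 1; pad 7 to align 8 for blocks; blocks at 8 (size 8, align 8) → ends 16; version at 16 (size 1, align 1) → ends 17; tail pad 7 to reach multiple of 8; total 24 bytes, alignment 8
cooldown at 0 (size 7, align 1) → ends 7
pad 1 to align 2 for hp
hp at 8 (size 2, align 2) → ends 10
pad 2 to align 4 for id
id at 12 (size 4, align 4) → ends 16
score at 16 (size 1, align 1) → ends 17
pad 7 to align 8 for state
state at 24 (size 24, align 8) → ends 48
team at 48 (size 1, align 1) → ends 49
pad 3 to align 4 for vx
vx at 52 (size 4, align 4) → ends 56
x at 56 (size 4, align 4) → ends 60
ammo at 60 (size 2, align 2) → ends 62
pad 2 to align 4 for y
y at 64 (size 4, align 4) → ends 68
vy at 68 (size 2, align 2) → ends 70
tail pad 2 to reach multiple of 8
total 72 bytes, alignment 8
array of 11: 11 × 72 = 792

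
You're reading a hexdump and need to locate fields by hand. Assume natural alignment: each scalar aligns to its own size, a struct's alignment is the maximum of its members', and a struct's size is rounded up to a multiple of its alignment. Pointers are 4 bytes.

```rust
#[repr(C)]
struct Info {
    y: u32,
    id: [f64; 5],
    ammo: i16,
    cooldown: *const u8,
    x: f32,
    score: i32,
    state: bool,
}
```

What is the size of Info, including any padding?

72 bytes

y at 0 (size 4, align 4) → ends 4
pad 4 to align 8 for id
id at 8 (size 40, align 8) → ends 48
ammo at 48 (size 2, align 2) → ends 50
pad 2 to align 4 for cooldown
cooldown at 52 (size 4, align 4) → ends 56
x at 56 (size 4, align 4) → ends 60
score at 60 (size 4, align 4) → ends 64
state at 64 (size 1, align 1) → ends 65
tail pad 7 to reach multiple of 8
total 72 bytes, alignment 8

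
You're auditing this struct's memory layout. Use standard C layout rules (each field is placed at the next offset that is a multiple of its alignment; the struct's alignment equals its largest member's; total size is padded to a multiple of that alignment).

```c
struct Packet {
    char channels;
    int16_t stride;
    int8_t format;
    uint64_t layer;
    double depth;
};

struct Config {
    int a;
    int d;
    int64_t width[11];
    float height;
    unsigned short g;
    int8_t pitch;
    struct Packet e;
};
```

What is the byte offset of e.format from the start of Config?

Packet: 0..1  channels  (1B, 1-aligned); 1..2  -- padding (1B); 2..4  stride  (2B, 2-aligned); 4..5  format  (1B, 1-aligned); 5..8  -- padding (3B); 8..16  layer  (8B, 8-aligned); 16..24  depth  (8B, 8-aligned); sizeof = 24, alignof = 8
0..4  a  (4B, 4-aligned)
4..8  d  (4B, 4-aligned)
8..96  width  (88B, 8-aligned)
96..100  height  (4B, 4-aligned)
100..102  g  (2B, 2-aligned)
102..103  pitch  (1B, 1-aligned)
103..104  -- padding (1B)
104..128  e  (24B, 8-aligned)
within Packet: format at 4
104 + 4 = 108

108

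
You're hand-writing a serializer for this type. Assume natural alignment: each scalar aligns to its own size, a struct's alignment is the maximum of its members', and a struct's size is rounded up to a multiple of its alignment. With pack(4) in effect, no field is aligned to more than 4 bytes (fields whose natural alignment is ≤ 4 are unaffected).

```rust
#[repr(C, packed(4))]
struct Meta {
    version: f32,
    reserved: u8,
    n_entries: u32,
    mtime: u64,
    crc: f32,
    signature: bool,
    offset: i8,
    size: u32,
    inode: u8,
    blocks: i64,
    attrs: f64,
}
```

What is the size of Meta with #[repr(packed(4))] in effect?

@0: version [4B, align 4] → 4
@4: reserved [1B, align 1] → 5
+3 pad (align 4)
@8: n_entries [4B, align 4] → 12
@12: mtime [8B, align 4] → 20
@20: crc [4B, align 4] → 24
@24: signature [1B, align 1] → 25
@25: offset [1B, align 1] → 26
+2 pad (align 4)
@28: size [4B, align 4] → 32
@32: inode [1B, align 1] → 33
+3 pad (align 4)
@36: blocks [8B, align 4] → 44
@44: attrs [8B, align 4] → 52
size 52, align 4

52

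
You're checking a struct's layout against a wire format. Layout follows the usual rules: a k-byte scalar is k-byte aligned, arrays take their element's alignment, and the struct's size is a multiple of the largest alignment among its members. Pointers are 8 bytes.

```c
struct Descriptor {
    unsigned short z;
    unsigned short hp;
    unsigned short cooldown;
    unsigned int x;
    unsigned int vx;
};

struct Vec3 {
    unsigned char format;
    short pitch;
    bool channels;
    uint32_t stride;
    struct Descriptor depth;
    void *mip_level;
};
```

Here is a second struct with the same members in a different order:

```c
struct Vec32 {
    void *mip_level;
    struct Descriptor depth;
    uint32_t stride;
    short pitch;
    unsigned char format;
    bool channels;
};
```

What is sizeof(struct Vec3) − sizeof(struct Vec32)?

8

Descriptor: @0: z [2B, align 2] → 2; @2: hp [2B, align 2] → 4; @4: cooldown [2B, align 2] → 6; +2 pad (align 4); @8: x [4B, align 4] → 12; @12: vx [4B, align 4] → 16; size 16, align 4
@0: format [1B, align 1] → 1
+1 pad (align 2)
@2: pitch [2B, align 2] → 4
@4: channels [1B, align 1] → 5
+3 pad (align 4)
@8: stride [4B, align 4] → 12
@12: depth [16B, align 4] → 28
+4 pad (align 8)
@32: mip_level [8B, align 8] → 40
size 40, align 8
— Vec32 —
@0: mip_level [8B, align 8] → 8
@8: depth [16B, align 4] → 24
@24: stride [4B, align 4] → 28
@28: pitch [2B, align 2] → 30
@30: format [1B, align 1] → 31
@31: channels [1B, align 1] → 32
size 32, align 8
40 − 32 = 8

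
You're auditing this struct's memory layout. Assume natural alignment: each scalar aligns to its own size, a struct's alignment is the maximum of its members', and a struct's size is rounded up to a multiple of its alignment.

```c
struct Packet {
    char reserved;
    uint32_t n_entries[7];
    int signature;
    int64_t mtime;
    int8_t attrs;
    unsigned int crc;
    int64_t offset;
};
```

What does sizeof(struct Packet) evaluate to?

64

@0: reserved [1B, align 1] → 1
+3 pad (align 4)
@4: n_entries [28B, align 4] → 32
@32: signature [4B, align 4] → 36
+4 pad (align 8)
@40: mtime [8B, align 8] → 48
@48: attrs [1B, align 1] → 49
+3 pad (align 4)
@52: crc [4B, align 4] → 56
@56: offset [8B, align 8] → 64
size 64, align 8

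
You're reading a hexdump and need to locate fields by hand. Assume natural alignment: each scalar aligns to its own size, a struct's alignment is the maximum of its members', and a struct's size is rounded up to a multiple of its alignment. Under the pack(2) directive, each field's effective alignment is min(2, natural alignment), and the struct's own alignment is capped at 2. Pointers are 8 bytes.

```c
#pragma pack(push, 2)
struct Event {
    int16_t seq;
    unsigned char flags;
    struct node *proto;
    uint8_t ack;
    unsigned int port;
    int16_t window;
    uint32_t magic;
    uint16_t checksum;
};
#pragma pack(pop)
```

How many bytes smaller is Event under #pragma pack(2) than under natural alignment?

natural layout:
  @0: seq [2B, align 2] → 2
  @2: flags [1B, align 1] → 3
  +5 pad (align 8)
  @8: proto [8B, align 8] → 16
  @16: ack [1B, align 1] → 17
  +3 pad (align 4)
  @20: port [4B, align 4] → 24
  @24: window [2B, align 2] → 26
  +2 pad (align 4)
  @28: magic [4B, align 4] → 32
  @32: checksum [2B, align 2] → 34
  +6 tail pad (align 8)
  size 40, align 8
packed(2) layout:
  @0: seq [2B, align 2] → 2
  @2: flags [1B, align 1] → 3
  +1 pad (align 2)
  @4: proto [8B, align 2] → 12
  @12: ack [1B, align 1] → 13
  +1 pad (align 2)
  @14: port [4B, align 2] → 18
  @18: window [2B, align 2] → 20
  @20: magic [4B, align 2] → 24
  @24: checksum [2B, align 2] → 26
  size 26, align 2
40 − 26 = 14

14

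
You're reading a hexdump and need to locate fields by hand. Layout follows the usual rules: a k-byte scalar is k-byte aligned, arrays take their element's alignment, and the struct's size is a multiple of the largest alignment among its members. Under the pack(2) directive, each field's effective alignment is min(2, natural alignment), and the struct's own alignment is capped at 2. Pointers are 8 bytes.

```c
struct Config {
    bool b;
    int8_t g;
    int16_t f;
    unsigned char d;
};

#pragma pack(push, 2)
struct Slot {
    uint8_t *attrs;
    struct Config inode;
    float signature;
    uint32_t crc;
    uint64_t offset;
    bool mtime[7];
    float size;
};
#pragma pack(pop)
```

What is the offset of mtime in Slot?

Config: 0..1  b  (1B, 1-aligned); 1..2  g  (1B, 1-aligned); 2..4  f  (2B, 2-aligned); 4..5  d  (1B, 1-aligned); 5..6  -- tail padding (1B); sizeof = 6, alignof = 2
0..8  attrs  (8B, 2-aligned)
8..14  inode  (6B, 2-aligned)
14..18  signature  (4B, 2-aligned)
18..22  crc  (4B, 2-aligned)
22..30  offset  (8B, 2-aligned)
30..37  mtime  (7B, 1-aligned)

30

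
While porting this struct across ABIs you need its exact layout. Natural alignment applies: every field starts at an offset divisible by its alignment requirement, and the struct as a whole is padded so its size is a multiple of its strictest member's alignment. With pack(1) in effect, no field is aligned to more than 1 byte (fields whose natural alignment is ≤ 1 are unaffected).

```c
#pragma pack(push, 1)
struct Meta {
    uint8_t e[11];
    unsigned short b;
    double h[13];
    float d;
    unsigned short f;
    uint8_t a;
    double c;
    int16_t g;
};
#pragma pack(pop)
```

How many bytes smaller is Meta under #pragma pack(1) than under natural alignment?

10

natural layout:
  @0: e [11B, align 1] → 11
  +1 pad (align 2)
  @12: b [2B, align 2] → 14
  +2 pad (align 8)
  @16: h [104B, align 8] → 120
  @120: d [4B, align 4] → 124
  @124: f [2B, align 2] → 126
  @126: a [1B, align 1] → 127
  +1 pad (align 8)
  @128: c [8B, align 8] → 136
  @136: g [2B, align 2] → 138
  +6 tail pad (align 8)
  size 144, align 8
packed(1) layout:
  @0: e [11B, align 1] → 11
  @11: b [2B, align 1] → 13
  @13: h [104B, align 1] → 117
  @117: d [4B, align 1] → 121
  @121: f [2B, align 1] → 123
  @123: a [1B, align 1] → 124
  @124: c [8B, align 1] → 132
  @132: g [2B, align 1] → 134
  size 134, align 1
144 − 134 = 10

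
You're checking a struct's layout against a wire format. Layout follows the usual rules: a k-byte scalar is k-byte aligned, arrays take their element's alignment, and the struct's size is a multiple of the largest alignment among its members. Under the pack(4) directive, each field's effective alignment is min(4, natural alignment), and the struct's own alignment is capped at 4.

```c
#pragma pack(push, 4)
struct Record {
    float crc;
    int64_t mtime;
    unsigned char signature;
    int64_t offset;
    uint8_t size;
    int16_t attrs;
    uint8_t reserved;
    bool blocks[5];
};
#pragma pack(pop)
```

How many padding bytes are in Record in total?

crc at 0 (size 4, align 4) → ends 4
mtime at 4 (size 8, align 4) → ends 12
signature at 12 (size 1, align 1) → ends 13
pad 3 to align 4 for offset
offset at 16 (size 8, align 4) → ends 24
size at 24 (size 1, align 1) → ends 25
pad 1 to align 2 for attrs
attrs at 26 (size 2, align 2) → ends 28
reserved at 28 (size 1, align 1) → ends 29
blocks at 29 (size 5, align 1) → ends 34
tail pad 2 to reach multiple of 4
total 36 bytes, alignment 4
data bytes 30, size 36 → padding 6

6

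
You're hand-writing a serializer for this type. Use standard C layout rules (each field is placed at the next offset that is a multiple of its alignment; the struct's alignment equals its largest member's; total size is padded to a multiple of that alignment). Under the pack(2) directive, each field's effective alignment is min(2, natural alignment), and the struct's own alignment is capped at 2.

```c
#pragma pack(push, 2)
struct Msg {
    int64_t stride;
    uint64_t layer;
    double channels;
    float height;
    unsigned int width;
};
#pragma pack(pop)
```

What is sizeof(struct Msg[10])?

0..8  stride  (8B, 2-aligned)
8..16  layer  (8B, 2-aligned)
16..24  channels  (8B, 2-aligned)
24..28  height  (4B, 2-aligned)
28..32  width  (4B, 2-aligned)
sizeof = 32, alignof = 2
array of 10: 10 × 32 = 320

320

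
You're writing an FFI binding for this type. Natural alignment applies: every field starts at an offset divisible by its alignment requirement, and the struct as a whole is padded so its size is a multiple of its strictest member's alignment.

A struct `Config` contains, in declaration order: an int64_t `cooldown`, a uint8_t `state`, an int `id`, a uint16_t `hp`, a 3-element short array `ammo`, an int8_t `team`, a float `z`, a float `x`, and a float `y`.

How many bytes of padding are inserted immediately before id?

0..8  cooldown  (8B, 8-aligned)
8..9  state  (1B, 1-aligned)
9..12  -- padding (3B)
12..16  id  (4B, 4-aligned)

3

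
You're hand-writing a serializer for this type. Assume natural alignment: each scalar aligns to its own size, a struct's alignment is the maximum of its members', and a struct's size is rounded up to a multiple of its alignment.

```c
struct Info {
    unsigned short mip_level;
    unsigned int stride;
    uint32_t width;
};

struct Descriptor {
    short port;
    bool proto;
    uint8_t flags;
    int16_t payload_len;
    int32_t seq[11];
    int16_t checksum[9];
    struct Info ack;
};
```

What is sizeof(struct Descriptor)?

Info: 0..2  mip_level  (2B, 2-aligned); 2..4  -- padding (2B); 4..8  stride  (4B, 4-aligned); 8..12  width  (4B, 4-aligned); sizeof = 12, alignof = 4
0..2  port  (2B, 2-aligned)
2..3  proto  (1B, 1-aligned)
3..4  flags  (1B, 1-aligned)
4..6  payload_len  (2B, 2-aligned)
6..8  -- padding (2B)
8..52  seq  (44B, 4-aligned)
52..70  checksum  (18B, 2-aligned)
70..72  -- padding (2B)
72..84  ack  (12B, 4-aligned)
sizeof = 84, alignof = 4

84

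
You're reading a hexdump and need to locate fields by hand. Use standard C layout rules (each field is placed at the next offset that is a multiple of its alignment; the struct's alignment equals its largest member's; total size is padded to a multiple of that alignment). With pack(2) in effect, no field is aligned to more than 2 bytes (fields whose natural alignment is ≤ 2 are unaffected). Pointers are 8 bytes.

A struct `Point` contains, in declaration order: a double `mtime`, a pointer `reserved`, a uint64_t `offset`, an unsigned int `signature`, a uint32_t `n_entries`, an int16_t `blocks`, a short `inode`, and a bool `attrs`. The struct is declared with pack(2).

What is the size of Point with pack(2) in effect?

38

mtime at 0 (size 8, align 2) → ends 8
reserved at 8 (size 8, align 2) → ends 16
offset at 16 (size 8, align 2) → ends 24
signature at 24 (size 4, align 2) → ends 28
n_entries at 28 (size 4, align 2) → ends 32
blocks at 32 (size 2, align 2) → ends 34
inode at 34 (size 2, align 2) → ends 36
attrs at 36 (size 1, align 1) → ends 37
tail pad 1 to reach multiple of 2
total 38 bytes, alignment 2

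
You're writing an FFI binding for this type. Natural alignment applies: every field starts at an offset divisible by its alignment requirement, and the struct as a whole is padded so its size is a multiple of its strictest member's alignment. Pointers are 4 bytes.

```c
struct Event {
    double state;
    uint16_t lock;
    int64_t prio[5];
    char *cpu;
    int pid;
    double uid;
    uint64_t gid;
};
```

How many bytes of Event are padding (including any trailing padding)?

6

state at 0 (size 8, align 8) → ends 8
lock at 8 (size 2, align 2) → ends 10
pad 6 to align 8 for prio
prio at 16 (size 40, align 8) → ends 56
cpu at 56 (size 4, align 4) → ends 60
pid at 60 (size 4, align 4) → ends 64
uid at 64 (size 8, align 8) → ends 72
gid at 72 (size 8, align 8) → ends 80
total 80 bytes, alignment 8
data bytes 74, size 80 → padding 6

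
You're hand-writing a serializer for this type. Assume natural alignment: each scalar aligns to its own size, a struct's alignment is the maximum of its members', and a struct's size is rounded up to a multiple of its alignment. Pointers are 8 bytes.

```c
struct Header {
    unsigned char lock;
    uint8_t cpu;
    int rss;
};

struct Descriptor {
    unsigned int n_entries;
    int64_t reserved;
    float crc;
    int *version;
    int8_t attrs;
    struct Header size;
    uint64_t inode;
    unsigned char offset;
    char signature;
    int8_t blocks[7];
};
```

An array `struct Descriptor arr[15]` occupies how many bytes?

1080

Header: 0..1  lock  (1B, 1-aligned); 1..2  cpu  (1B, 1-aligned); 2..4  -- padding (2B); 4..8  rss  (4B, 4-aligned); sizeof = 8, alignof = 4
0..4  n_entries  (4B, 4-aligned)
4..8  -- padding (4B)
8..16  reserved  (8B, 8-aligned)
16..20  crc  (4B, 4-aligned)
20..24  -- padding (4B)
24..32  version  (8B, 8-aligned)
32..33  attrs  (1B, 1-aligned)
33..36  -- padding (3B)
36..44  size  (8B, 4-aligned)
44..48  -- padding (4B)
48..56  inode  (8B, 8-aligned)
56..57  offset  (1B, 1-aligned)
57..58  signature  (1B, 1-aligned)
58..65  blocks  (7B, 1-aligned)
65..72  -- tail padding (7B)
sizeof = 72, alignof = 8
array of 15: 15 × 72 = 1080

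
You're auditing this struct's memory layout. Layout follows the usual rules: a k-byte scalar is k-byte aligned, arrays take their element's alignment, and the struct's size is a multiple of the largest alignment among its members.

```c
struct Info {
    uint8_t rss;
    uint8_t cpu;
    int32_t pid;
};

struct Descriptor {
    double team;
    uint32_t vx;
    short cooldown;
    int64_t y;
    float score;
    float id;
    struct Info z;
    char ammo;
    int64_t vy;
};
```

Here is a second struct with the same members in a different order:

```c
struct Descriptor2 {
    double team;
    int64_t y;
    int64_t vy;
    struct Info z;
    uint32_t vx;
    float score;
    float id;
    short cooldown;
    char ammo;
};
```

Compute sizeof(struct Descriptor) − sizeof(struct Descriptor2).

Info: @0: rss [1B, align 1] → 1; @1: cpu [1B, align 1] → 2; +2 pad (align 4); @4: pid [4B, align 4] → 8; size 8, align 4
@0: team [8B, align 8] → 8
@8: vx [4B, align 4] → 12
@12: cooldown [2B, align 2] → 14
+2 pad (align 8)
@16: y [8B, align 8] → 24
@24: score [4B, align 4] → 28
@28: id [4B, align 4] → 32
@32: z [8B, align 4] → 40
@40: ammo [1B, align 1] → 41
+7 pad (align 8)
@48: vy [8B, align 8] → 56
size 56, align 8
— Descriptor2 —
@0: team [8B, align 8] → 8
@8: y [8B, align 8] → 16
@16: vy [8B, align 8] → 24
@24: z [8B, align 4] → 32
@32: vx [4B, align 4] → 36
@36: score [4B, align 4] → 40
@40: id [4B, align 4] → 44
@44: cooldown [2B, align 2] → 46
@46: ammo [1B, align 1] → 47
+1 tail pad (align 8)
size 48, align 8
56 − 48 = 8

8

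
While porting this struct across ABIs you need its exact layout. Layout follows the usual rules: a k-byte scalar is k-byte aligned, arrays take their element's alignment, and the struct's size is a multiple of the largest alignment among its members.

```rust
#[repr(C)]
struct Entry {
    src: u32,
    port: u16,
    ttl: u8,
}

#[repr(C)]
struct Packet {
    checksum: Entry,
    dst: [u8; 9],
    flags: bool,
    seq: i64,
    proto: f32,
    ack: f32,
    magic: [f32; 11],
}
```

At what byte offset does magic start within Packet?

Entry: 0..4  src  (4B, 4-aligned); 4..6  port  (2B, 2-aligned); 6..7  ttl  (1B, 1-aligned); 7..8  -- tail padding (1B); sizeof = 8, alignof = 4
0..8  checksum  (8B, 4-aligned)
8..17  dst  (9B, 1-aligned)
17..18  flags  (1B, 1-aligned)
18..24  -- padding (6B)
24..32  seq  (8B, 8-aligned)
32..36  proto  (4B, 4-aligned)
36..40  ack  (4B, 4-aligned)
40..84  magic  (44B, 4-aligned)

40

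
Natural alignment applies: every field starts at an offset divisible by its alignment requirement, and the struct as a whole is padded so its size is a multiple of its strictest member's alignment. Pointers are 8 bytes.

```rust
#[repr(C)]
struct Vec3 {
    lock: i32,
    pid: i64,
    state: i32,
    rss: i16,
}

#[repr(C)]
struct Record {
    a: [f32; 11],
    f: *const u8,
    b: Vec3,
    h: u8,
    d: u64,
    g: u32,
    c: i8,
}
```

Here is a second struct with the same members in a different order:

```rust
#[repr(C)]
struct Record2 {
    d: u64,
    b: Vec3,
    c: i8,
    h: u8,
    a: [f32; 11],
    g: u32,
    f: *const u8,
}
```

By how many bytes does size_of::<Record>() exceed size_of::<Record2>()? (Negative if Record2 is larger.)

Vec3: lock at 0 (size 4, align 4) → ends 4; pad 4 to align 8 for pid; pid at 8 (size 8, align 8) → ends 16; state at 16 (size 4, align 4) → ends 20; rss at 20 (size 2, align 2) → ends 22; tail pad 2 to reach multiple of 8; total 24 bytes, alignment 8
a at 0 (size 44, align 4) → ends 44
pad 4 to align 8 for f
f at 48 (size 8, align 8) → ends 56
b at 56 (size 24, align 8) → ends 80
h at 80 (size 1, align 1) → ends 81
pad 7 to align 8 for d
d at 88 (size 8, align 8) → ends 96
g at 96 (size 4, align 4) → ends 100
c at 100 (size 1, align 1) → ends 101
tail pad 3 to reach multiple of 8
total 104 bytes, alignment 8
— Record2 —
d at 0 (size 8, align 8) → ends 8
b at 8 (size 24, align 8) → ends 32
c at 32 (size 1, align 1) → ends 33
h at 33 (size 1, align 1) → ends 34
pad 2 to align 4 for a
a at 36 (size 44, align 4) → ends 80
g at 80 (size 4, align 4) → ends 84
pad 4 to align 8 for f
f at 88 (size 8, align 8) → ends 96
total 96 bytes, alignment 8
104 − 96 = 8

8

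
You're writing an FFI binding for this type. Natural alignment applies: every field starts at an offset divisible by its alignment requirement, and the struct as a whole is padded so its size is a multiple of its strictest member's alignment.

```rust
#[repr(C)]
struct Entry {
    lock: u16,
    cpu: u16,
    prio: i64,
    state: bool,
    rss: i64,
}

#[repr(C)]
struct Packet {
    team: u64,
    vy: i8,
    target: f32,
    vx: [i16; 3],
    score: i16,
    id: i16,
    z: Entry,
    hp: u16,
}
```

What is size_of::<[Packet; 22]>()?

1584

Entry: 0..2  lock  (2B, 2-aligned); 2..4  cpu  (2B, 2-aligned); 4..8  -- padding (4B); 8..16  prio  (8B, 8-aligned); 16..17  state  (1B, 1-aligned); 17..24  -- padding (7B); 24..32  rss  (8B, 8-aligned); sizeof = 32, alignof = 8
0..8  team  (8B, 8-aligned)
8..9  vy  (1B, 1-aligned)
9..12  -- padding (3B)
12..16  target  (4B, 4-aligned)
16..22  vx  (6B, 2-aligned)
22..24  score  (2B, 2-aligned)
24..26  id  (2B, 2-aligned)
26..32  -- padding (6B)
32..64  z  (32B, 8-aligned)
64..66  hp  (2B, 2-aligned)
66..72  -- tail padding (6B)
sizeof = 72, alignof = 8
array of 22: 22 × 72 = 1584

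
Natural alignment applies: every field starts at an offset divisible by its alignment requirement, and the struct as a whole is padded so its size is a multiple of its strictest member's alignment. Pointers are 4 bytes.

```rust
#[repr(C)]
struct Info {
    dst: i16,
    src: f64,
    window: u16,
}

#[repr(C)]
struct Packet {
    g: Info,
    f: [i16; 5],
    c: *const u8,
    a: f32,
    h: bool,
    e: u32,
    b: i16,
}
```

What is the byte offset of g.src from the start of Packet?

Info: 0..2  dst  (2B, 2-aligned); 2..8  -- padding (6B); 8..16  src  (8B, 8-aligned); 16..18  window  (2B, 2-aligned); 18..24  -- tail padding (6B); sizeof = 24, alignof = 8
0..24  g  (24B, 8-aligned)
within Info: src at 8
0 + 8 = 8

8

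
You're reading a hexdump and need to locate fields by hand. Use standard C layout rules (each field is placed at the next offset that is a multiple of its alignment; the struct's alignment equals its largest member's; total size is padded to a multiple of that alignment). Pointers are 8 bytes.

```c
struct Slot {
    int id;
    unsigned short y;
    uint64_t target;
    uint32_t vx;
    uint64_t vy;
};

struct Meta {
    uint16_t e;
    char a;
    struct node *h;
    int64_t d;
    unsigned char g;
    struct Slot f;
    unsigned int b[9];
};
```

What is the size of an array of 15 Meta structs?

Slot: @0: id [4B, align 4] → 4; @4: y [2B, align 2] → 6; +2 pad (align 8); @8: target [8B, align 8] → 16; @16: vx [4B, align 4] → 20; +4 pad (align 8); @24: vy [8B, align 8] → 32; size 32, align 8
@0: e [2B, align 2] → 2
@2: a [1B, align 1] → 3
+5 pad (align 8)
@8: h [8B, align 8] → 16
@16: d [8B, align 8] → 24
@24: g [1B, align 1] → 25
+7 pad (align 8)
@32: f [32B, align 8] → 64
@64: b [36B, align 4] → 100
+4 tail pad (align 8)
size 104, align 8
array of 15: 15 × 104 = 1560

1560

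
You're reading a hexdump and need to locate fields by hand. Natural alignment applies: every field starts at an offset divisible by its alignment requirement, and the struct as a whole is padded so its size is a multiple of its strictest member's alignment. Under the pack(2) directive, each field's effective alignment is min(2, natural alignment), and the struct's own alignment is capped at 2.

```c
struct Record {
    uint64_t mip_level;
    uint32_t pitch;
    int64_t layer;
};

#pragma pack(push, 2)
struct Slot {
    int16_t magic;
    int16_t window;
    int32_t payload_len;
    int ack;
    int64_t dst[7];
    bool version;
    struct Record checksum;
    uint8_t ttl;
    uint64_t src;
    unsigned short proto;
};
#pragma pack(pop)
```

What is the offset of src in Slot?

Record: mip_level at 0 (size 8, align 8) → ends 8; pitch at 8 (size 4, align 4) → ends 12; pad 4 to align 8 for layer; layer at 16 (size 8, align 8) → ends 24; total 24 bytes, alignment 8
magic at 0 (size 2, align 2) → ends 2
window at 2 (size 2, align 2) → ends 4
payload_len at 4 (size 4, align 2) → ends 8
ack at 8 (size 4, align 2) → ends 12
dst at 12 (size 56, align 2) → ends 68
version at 68 (size 1, align 1) → ends 69
pad 1 to align 2 for checksum
checksum at 70 (size 24, align 2) → ends 94
ttl at 94 (size 1, align 1) → ends 95
pad 1 to align 2 for src
src at 96 (size 8, align 2) → ends 104

96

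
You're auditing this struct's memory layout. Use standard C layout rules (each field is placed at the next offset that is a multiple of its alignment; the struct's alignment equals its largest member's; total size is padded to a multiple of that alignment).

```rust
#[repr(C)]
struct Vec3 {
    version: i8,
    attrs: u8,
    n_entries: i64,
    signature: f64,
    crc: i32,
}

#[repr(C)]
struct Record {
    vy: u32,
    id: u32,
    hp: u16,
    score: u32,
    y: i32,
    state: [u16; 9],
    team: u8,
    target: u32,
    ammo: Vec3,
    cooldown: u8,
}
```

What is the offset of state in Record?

Vec3: @0: version [1B, align 1] → 1; @1: attrs [1B, align 1] → 2; +6 pad (align 8); @8: n_entries [8B, align 8] → 16; @16: signature [8B, align 8] → 24; @24: crc [4B, align 4] → 28; +4 tail pad (align 8); size 32, align 8
@0: vy [4B, align 4] → 4
@4: id [4B, align 4] → 8
@8: hp [2B, align 2] → 10
+2 pad (align 4)
@12: score [4B, align 4] → 16
@16: y [4B, align 4] → 20
@20: state [18B, align 2] → 38

20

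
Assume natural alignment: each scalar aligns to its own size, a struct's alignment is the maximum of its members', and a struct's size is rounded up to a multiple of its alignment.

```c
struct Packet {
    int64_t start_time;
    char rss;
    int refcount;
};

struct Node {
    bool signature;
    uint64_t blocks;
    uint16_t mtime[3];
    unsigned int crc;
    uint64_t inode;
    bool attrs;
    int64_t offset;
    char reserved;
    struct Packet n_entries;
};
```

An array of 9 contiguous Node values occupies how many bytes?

720

Packet: 0..8  start_time  (8B, 8-aligned); 8..9  rss  (1B, 1-aligned); 9..12  -- padding (3B); 12..16  refcount  (4B, 4-aligned); sizeof = 16, alignof = 8
0..1  signature  (1B, 1-aligned)
1..8  -- padding (7B)
8..16  blocks  (8B, 8-aligned)
16..22  mtime  (6B, 2-aligned)
22..24  -- padding (2B)
24..28  crc  (4B, 4-aligned)
28..32  -- padding (4B)
32..40  inode  (8B, 8-aligned)
40..41  attrs  (1B, 1-aligned)
41..48  -- padding (7B)
48..56  offset  (8B, 8-aligned)
56..57  reserved  (1B, 1-aligned)
57..64  -- padding (7B)
64..80  n_entries  (16B, 8-aligned)
sizeof = 80, alignof = 8
array of 9: 9 × 80 = 720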